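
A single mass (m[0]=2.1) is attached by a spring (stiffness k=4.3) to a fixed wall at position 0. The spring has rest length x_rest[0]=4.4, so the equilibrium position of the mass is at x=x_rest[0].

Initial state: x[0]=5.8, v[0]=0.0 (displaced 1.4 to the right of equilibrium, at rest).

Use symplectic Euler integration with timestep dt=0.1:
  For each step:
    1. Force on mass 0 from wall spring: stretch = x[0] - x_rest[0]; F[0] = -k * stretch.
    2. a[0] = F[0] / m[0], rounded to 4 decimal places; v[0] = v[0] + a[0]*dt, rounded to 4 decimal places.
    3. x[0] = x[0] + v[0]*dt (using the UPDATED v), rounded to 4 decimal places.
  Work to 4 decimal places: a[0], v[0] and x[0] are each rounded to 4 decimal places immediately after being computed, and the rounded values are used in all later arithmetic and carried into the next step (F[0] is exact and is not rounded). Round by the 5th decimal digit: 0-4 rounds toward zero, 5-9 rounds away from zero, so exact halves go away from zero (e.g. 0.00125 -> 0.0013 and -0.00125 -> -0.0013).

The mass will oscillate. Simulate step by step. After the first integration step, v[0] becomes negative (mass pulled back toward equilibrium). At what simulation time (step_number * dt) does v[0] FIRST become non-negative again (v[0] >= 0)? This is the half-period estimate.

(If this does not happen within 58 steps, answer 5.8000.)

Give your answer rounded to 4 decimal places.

Answer: 2.2000

Derivation:
Step 0: x=[5.8000] v=[0.0000]
Step 1: x=[5.7713] v=[-0.2867]
Step 2: x=[5.7146] v=[-0.5675]
Step 3: x=[5.6309] v=[-0.8367]
Step 4: x=[5.5220] v=[-1.0887]
Step 5: x=[5.3902] v=[-1.3184]
Step 6: x=[5.2381] v=[-1.5212]
Step 7: x=[5.0688] v=[-1.6928]
Step 8: x=[4.8858] v=[-1.8297]
Step 9: x=[4.6929] v=[-1.9292]
Step 10: x=[4.4940] v=[-1.9892]
Step 11: x=[4.2932] v=[-2.0085]
Step 12: x=[4.0945] v=[-1.9866]
Step 13: x=[3.9021] v=[-1.9241]
Step 14: x=[3.7199] v=[-1.8222]
Step 15: x=[3.5516] v=[-1.6829]
Step 16: x=[3.4007] v=[-1.5092]
Step 17: x=[3.2702] v=[-1.3046]
Step 18: x=[3.1629] v=[-1.0733]
Step 19: x=[3.0809] v=[-0.8200]
Step 20: x=[3.0259] v=[-0.5499]
Step 21: x=[2.9991] v=[-0.2685]
Step 22: x=[3.0009] v=[0.0184]
First v>=0 after going negative at step 22, time=2.2000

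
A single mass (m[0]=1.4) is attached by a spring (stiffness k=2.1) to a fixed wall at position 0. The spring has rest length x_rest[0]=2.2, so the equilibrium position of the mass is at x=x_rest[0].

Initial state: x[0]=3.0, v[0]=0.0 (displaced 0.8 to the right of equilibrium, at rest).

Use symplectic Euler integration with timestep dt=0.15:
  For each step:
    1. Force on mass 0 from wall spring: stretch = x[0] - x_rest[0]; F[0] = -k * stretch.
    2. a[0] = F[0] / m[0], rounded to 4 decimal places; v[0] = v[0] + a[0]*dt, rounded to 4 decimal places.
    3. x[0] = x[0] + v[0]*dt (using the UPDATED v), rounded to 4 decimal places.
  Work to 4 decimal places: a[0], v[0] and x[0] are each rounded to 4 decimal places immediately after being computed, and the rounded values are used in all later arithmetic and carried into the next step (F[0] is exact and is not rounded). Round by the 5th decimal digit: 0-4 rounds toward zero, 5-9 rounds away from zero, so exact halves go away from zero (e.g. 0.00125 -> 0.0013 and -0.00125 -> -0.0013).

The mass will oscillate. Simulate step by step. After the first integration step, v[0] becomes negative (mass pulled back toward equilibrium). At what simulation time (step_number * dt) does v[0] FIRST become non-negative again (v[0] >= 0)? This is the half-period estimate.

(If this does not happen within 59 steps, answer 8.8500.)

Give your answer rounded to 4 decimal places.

Answer: 2.7000

Derivation:
Step 0: x=[3.0000] v=[0.0000]
Step 1: x=[2.9730] v=[-0.1800]
Step 2: x=[2.9199] v=[-0.3539]
Step 3: x=[2.8425] v=[-0.5159]
Step 4: x=[2.7434] v=[-0.6605]
Step 5: x=[2.6260] v=[-0.7828]
Step 6: x=[2.4942] v=[-0.8787]
Step 7: x=[2.3525] v=[-0.9449]
Step 8: x=[2.2056] v=[-0.9792]
Step 9: x=[2.0585] v=[-0.9805]
Step 10: x=[1.9162] v=[-0.9487]
Step 11: x=[1.7835] v=[-0.8848]
Step 12: x=[1.6648] v=[-0.7911]
Step 13: x=[1.5642] v=[-0.6707]
Step 14: x=[1.4851] v=[-0.5276]
Step 15: x=[1.4301] v=[-0.3667]
Step 16: x=[1.4011] v=[-0.1935]
Step 17: x=[1.3990] v=[-0.0137]
Step 18: x=[1.4240] v=[0.1665]
First v>=0 after going negative at step 18, time=2.7000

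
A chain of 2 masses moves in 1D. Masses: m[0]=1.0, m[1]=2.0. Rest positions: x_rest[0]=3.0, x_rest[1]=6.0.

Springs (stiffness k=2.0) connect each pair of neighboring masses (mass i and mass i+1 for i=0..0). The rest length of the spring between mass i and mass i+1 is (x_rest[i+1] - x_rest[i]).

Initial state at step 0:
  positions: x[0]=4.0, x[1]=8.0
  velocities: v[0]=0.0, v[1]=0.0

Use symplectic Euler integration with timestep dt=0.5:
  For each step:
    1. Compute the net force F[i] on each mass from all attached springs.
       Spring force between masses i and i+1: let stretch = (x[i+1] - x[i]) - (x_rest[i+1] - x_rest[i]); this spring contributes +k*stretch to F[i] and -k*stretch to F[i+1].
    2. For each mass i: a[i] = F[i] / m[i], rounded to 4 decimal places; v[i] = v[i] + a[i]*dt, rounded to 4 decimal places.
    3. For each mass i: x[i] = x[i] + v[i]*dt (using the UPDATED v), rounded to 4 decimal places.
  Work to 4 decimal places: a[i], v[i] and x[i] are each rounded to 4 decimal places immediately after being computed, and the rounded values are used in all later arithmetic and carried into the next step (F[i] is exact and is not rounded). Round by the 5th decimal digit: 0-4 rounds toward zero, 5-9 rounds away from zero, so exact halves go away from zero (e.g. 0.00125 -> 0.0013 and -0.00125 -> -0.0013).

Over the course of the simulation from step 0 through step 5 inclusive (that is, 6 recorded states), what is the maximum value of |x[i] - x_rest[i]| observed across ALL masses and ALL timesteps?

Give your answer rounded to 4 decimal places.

Step 0: x=[4.0000 8.0000] v=[0.0000 0.0000]
Step 1: x=[4.5000 7.7500] v=[1.0000 -0.5000]
Step 2: x=[5.1250 7.4375] v=[1.2500 -0.6250]
Step 3: x=[5.4063 7.2969] v=[0.5625 -0.2813]
Step 4: x=[5.1329 7.4336] v=[-0.5469 0.2734]
Step 5: x=[4.5098 7.7452] v=[-1.2462 0.6231]
Max displacement = 2.4063

Answer: 2.4063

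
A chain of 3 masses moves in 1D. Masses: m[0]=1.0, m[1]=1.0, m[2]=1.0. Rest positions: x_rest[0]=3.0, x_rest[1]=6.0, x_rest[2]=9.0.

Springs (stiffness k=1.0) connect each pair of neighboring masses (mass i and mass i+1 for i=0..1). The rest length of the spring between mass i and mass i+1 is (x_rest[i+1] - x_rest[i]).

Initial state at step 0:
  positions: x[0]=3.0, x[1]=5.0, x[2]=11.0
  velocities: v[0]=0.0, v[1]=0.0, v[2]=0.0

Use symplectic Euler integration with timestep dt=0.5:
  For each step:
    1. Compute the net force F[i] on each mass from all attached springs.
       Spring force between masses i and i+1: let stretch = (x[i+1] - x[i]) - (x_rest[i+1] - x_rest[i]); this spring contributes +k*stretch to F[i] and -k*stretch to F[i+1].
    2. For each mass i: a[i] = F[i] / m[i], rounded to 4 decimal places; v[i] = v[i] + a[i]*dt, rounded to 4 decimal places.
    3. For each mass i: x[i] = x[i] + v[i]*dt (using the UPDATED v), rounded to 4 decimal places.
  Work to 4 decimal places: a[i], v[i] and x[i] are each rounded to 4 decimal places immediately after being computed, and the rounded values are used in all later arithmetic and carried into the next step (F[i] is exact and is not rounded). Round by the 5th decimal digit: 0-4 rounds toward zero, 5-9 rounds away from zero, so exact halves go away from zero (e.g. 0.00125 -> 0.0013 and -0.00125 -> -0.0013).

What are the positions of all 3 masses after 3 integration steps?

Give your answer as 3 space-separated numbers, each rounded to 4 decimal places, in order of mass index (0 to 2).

Answer: 2.7969 7.8125 8.3906

Derivation:
Step 0: x=[3.0000 5.0000 11.0000] v=[0.0000 0.0000 0.0000]
Step 1: x=[2.7500 6.0000 10.2500] v=[-0.5000 2.0000 -1.5000]
Step 2: x=[2.5625 7.2500 9.1875] v=[-0.3750 2.5000 -2.1250]
Step 3: x=[2.7969 7.8125 8.3906] v=[0.4688 1.1250 -1.5938]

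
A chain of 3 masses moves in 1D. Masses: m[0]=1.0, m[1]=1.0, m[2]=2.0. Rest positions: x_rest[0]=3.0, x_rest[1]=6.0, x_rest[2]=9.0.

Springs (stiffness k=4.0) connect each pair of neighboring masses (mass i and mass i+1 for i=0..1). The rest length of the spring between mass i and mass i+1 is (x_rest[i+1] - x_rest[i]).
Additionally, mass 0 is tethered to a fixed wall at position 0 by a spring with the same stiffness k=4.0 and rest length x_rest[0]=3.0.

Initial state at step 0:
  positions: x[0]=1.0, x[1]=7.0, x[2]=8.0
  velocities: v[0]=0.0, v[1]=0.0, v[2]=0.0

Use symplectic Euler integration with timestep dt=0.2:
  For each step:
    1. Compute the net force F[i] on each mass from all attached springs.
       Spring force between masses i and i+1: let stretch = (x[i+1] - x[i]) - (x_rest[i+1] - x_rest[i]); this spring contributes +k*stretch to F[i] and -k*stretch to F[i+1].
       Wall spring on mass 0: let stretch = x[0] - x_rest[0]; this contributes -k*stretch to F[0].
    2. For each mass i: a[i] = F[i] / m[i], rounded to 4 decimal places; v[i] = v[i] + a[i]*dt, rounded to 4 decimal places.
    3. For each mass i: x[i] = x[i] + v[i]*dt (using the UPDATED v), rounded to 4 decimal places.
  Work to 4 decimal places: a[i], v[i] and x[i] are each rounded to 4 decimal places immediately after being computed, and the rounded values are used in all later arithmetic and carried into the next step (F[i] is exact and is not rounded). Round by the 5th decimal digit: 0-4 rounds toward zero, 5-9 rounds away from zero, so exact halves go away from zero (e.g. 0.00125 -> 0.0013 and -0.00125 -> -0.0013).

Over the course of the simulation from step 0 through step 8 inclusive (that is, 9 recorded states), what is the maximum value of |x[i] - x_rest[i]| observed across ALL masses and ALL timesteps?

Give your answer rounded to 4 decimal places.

Step 0: x=[1.0000 7.0000 8.0000] v=[0.0000 0.0000 0.0000]
Step 1: x=[1.8000 6.2000 8.1600] v=[4.0000 -4.0000 0.8000]
Step 2: x=[3.0160 5.0096 8.4032] v=[6.0800 -5.9520 1.2160]
Step 3: x=[4.0684 4.0432 8.6149] v=[5.2621 -4.8320 1.0586]
Step 4: x=[4.4658 3.8123 8.7009] v=[1.9872 -1.1545 0.4299]
Step 5: x=[4.0442 4.4681 8.6358] v=[-2.1082 3.2792 -0.3255]
Step 6: x=[3.0433 5.7229 8.4773] v=[-5.0044 6.2742 -0.7926]
Step 7: x=[1.9842 6.9897 8.3384] v=[-5.2954 6.3340 -0.6944]
Step 8: x=[1.4085 7.6714 8.3316] v=[-2.8784 3.4086 -0.0339]
Max displacement = 2.1877

Answer: 2.1877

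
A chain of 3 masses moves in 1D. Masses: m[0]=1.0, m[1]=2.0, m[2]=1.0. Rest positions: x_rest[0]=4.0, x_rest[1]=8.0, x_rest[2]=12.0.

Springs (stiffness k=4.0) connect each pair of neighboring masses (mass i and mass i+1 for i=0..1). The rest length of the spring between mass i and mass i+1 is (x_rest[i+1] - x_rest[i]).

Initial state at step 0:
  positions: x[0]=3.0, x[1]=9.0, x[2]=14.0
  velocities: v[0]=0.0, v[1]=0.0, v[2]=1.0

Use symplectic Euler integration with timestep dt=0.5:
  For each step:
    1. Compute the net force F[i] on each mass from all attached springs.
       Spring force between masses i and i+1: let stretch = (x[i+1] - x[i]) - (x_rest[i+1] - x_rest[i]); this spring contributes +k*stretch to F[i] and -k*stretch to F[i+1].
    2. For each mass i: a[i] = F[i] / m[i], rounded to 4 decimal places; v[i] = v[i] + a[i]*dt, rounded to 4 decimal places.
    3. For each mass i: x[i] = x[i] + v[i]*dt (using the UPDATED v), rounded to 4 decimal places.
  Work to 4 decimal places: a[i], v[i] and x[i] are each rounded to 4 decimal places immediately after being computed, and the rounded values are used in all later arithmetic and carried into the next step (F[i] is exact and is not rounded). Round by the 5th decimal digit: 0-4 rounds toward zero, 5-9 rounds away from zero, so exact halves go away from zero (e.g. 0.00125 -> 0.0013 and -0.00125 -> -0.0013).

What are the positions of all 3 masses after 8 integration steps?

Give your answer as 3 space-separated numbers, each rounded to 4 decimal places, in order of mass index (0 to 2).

Step 0: x=[3.0000 9.0000 14.0000] v=[0.0000 0.0000 1.0000]
Step 1: x=[5.0000 8.5000 13.5000] v=[4.0000 -1.0000 -1.0000]
Step 2: x=[6.5000 8.7500 12.0000] v=[3.0000 0.5000 -3.0000]
Step 3: x=[6.2500 9.5000 11.2500] v=[-0.5000 1.5000 -1.5000]
Step 4: x=[5.2500 9.5000 12.7500] v=[-2.0000 0.0000 3.0000]
Step 5: x=[4.5000 9.0000 15.0000] v=[-1.5000 -1.0000 4.5000]
Step 6: x=[4.2500 9.2500 15.2500] v=[-0.5000 0.5000 0.5000]
Step 7: x=[5.0000 10.0000 13.5000] v=[1.5000 1.5000 -3.5000]
Step 8: x=[6.7500 10.0000 12.2500] v=[3.5000 0.0000 -2.5000]

Answer: 6.7500 10.0000 12.2500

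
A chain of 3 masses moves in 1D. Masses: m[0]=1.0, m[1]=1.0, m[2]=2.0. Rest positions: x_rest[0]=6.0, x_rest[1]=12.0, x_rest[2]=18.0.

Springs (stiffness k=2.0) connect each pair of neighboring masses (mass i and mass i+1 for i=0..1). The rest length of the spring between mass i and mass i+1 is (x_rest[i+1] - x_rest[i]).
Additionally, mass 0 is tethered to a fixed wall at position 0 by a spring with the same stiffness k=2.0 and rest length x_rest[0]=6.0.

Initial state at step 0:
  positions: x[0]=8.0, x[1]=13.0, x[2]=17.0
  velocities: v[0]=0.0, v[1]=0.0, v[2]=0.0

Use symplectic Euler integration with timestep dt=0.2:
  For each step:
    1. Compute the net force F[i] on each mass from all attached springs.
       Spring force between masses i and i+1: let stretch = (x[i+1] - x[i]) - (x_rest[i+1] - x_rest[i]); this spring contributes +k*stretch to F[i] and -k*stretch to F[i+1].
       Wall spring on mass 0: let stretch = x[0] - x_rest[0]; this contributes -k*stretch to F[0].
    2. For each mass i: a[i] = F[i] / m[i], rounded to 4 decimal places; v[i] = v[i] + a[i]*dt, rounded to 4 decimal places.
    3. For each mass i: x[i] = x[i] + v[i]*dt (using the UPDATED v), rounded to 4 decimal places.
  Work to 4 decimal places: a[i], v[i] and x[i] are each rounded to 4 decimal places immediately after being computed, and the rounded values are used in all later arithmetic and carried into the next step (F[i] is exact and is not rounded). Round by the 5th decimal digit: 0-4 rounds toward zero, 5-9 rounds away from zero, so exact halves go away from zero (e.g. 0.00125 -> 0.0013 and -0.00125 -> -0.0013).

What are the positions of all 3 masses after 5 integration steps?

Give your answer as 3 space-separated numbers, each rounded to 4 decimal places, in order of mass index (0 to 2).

Step 0: x=[8.0000 13.0000 17.0000] v=[0.0000 0.0000 0.0000]
Step 1: x=[7.7600 12.9200 17.0800] v=[-1.2000 -0.4000 0.4000]
Step 2: x=[7.3120 12.7600 17.2336] v=[-2.2400 -0.8000 0.7680]
Step 3: x=[6.7149 12.5220 17.4483] v=[-2.9856 -1.1898 1.0733]
Step 4: x=[6.0452 12.2136 17.7059] v=[-3.3487 -1.5421 1.2880]
Step 5: x=[5.3853 11.8511 17.9838] v=[-3.2994 -1.8125 1.3895]

Answer: 5.3853 11.8511 17.9838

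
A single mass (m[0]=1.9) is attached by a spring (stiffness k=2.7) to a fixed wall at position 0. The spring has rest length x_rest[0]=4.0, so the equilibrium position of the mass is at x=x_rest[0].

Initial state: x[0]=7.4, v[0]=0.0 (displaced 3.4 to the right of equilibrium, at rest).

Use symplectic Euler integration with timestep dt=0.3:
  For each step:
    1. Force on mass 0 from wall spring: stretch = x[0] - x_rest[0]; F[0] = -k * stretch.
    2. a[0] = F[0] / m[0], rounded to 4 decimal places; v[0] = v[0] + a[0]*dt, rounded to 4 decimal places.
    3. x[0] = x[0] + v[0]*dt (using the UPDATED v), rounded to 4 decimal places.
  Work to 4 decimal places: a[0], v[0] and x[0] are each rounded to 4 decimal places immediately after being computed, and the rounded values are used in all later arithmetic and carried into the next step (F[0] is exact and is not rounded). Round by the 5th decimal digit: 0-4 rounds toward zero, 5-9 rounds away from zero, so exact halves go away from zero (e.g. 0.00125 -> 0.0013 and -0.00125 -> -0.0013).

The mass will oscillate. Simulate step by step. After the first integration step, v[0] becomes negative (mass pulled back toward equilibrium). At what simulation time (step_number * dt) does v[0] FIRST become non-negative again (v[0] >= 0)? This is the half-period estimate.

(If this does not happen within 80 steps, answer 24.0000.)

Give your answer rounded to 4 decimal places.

Answer: 2.7000

Derivation:
Step 0: x=[7.4000] v=[0.0000]
Step 1: x=[6.9652] v=[-1.4495]
Step 2: x=[6.1511] v=[-2.7136]
Step 3: x=[5.0619] v=[-3.6306]
Step 4: x=[3.8369] v=[-4.0833]
Step 5: x=[2.6328] v=[-4.0138]
Step 6: x=[1.6035] v=[-3.4309]
Step 7: x=[0.8807] v=[-2.4092]
Step 8: x=[0.5569] v=[-1.0794]
Step 9: x=[0.6734] v=[0.3884]
First v>=0 after going negative at step 9, time=2.7000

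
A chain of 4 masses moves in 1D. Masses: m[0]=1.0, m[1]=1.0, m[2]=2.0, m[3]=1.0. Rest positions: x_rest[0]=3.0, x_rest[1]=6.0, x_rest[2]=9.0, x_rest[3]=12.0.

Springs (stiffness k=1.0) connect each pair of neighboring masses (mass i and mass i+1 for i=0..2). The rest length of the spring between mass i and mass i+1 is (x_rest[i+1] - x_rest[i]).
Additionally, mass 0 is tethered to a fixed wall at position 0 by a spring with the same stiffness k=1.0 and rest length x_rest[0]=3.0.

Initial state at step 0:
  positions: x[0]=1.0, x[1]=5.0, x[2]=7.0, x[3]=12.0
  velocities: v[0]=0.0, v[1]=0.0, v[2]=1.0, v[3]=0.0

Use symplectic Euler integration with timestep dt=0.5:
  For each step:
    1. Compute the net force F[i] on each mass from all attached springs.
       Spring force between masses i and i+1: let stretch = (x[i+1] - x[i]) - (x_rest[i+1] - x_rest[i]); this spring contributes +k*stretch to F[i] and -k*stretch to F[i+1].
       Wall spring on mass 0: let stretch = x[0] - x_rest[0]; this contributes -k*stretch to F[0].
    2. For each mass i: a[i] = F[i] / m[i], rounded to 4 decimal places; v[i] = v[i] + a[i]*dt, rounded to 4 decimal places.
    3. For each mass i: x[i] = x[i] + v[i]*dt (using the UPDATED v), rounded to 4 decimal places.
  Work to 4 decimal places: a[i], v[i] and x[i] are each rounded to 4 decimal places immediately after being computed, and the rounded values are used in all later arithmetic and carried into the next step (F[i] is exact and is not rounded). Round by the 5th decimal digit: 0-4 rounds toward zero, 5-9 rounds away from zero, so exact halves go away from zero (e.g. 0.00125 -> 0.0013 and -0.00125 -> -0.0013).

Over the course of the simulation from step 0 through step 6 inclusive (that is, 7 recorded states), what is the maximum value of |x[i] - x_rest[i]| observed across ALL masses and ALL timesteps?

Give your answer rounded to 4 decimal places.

Step 0: x=[1.0000 5.0000 7.0000 12.0000] v=[0.0000 0.0000 1.0000 0.0000]
Step 1: x=[1.7500 4.5000 7.8750 11.5000] v=[1.5000 -1.0000 1.7500 -1.0000]
Step 2: x=[2.7500 4.1563 8.7813 10.8438] v=[2.0000 -0.6875 1.8125 -1.3125]
Step 3: x=[3.4141 4.6173 9.3673 10.4219] v=[1.3282 0.9219 1.1719 -0.8438]
Step 4: x=[3.5255 5.9650 9.4914 10.4864] v=[0.2228 2.6953 0.2481 0.1289]
Step 5: x=[3.3654 7.5844 9.2990 11.0521] v=[-0.3202 3.2388 -0.3848 1.1314]
Step 6: x=[3.4187 8.5777 9.1114 11.9296] v=[0.1066 1.9866 -0.3752 1.7549]
Max displacement = 2.5777

Answer: 2.5777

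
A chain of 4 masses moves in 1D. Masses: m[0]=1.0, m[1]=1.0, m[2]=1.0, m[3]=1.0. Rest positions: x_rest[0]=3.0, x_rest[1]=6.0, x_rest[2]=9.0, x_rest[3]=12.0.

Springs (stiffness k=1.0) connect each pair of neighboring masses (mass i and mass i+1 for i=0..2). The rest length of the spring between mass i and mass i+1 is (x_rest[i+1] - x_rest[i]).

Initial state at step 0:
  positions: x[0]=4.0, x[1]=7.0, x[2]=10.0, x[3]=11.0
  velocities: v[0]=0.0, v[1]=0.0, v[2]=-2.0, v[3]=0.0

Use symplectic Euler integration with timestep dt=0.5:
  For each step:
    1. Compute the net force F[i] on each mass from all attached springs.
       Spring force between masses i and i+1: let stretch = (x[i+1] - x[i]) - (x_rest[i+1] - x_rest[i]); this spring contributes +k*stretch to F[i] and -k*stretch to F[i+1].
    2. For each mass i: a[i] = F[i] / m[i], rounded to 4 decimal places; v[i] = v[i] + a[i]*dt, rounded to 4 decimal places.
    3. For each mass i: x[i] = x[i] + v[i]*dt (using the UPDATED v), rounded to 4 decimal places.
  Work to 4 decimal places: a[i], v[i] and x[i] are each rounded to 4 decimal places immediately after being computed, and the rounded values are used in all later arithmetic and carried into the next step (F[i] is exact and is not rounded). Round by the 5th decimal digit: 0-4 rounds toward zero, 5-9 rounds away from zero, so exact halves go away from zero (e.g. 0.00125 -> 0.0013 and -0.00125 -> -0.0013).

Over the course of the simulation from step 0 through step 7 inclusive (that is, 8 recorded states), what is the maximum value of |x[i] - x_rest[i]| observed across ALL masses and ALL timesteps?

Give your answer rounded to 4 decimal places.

Answer: 2.5834

Derivation:
Step 0: x=[4.0000 7.0000 10.0000 11.0000] v=[0.0000 0.0000 -2.0000 0.0000]
Step 1: x=[4.0000 7.0000 8.5000 11.5000] v=[0.0000 0.0000 -3.0000 1.0000]
Step 2: x=[4.0000 6.6250 7.3750 12.0000] v=[0.0000 -0.7500 -2.2500 1.0000]
Step 3: x=[3.9063 5.7813 7.2188 12.0938] v=[-0.1875 -1.6875 -0.3125 0.1875]
Step 4: x=[3.5313 4.8282 7.9220 11.7188] v=[-0.7500 -1.9063 1.4063 -0.7500]
Step 5: x=[2.7305 4.3243 8.8009 11.1446] v=[-1.6016 -1.0079 1.7578 -1.1484]
Step 6: x=[1.5782 4.5411 9.1466 10.7345] v=[-2.3047 0.4335 0.6914 -0.8203]
Step 7: x=[0.4166 5.1685 8.7379 10.6774] v=[-2.3233 1.2548 -0.8174 -0.1143]
Max displacement = 2.5834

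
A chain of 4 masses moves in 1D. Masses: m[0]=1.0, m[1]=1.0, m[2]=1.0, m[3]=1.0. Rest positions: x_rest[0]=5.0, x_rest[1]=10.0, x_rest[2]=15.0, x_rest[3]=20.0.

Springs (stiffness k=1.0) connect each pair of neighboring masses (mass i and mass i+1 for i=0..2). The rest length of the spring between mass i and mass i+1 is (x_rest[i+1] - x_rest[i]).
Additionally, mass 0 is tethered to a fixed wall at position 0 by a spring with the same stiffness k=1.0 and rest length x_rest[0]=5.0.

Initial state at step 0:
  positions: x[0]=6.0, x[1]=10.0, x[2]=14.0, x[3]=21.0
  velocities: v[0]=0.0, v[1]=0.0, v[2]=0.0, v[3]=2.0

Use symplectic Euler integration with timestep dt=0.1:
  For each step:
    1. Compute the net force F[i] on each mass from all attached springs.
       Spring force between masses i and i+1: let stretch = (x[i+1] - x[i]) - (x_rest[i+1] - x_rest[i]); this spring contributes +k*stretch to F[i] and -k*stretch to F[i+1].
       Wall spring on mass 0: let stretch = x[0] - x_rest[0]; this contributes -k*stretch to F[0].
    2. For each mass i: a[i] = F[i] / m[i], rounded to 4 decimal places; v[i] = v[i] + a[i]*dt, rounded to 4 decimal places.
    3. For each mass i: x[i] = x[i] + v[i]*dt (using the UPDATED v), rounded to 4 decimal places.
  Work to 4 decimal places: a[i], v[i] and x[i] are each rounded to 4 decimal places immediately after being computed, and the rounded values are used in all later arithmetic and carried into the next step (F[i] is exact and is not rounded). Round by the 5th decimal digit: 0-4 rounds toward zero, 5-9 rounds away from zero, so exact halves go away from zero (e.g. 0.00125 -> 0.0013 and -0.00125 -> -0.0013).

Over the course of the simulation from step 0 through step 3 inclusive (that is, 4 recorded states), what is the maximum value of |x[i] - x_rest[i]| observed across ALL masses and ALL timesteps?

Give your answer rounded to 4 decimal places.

Step 0: x=[6.0000 10.0000 14.0000 21.0000] v=[0.0000 0.0000 0.0000 2.0000]
Step 1: x=[5.9800 10.0000 14.0300 21.1800] v=[-0.2000 0.0000 0.3000 1.8000]
Step 2: x=[5.9404 10.0001 14.0912 21.3385] v=[-0.3960 0.0010 0.6120 1.5850]
Step 3: x=[5.8820 10.0005 14.1840 21.4745] v=[-0.5841 0.0041 0.9276 1.3603]
Max displacement = 1.4745

Answer: 1.4745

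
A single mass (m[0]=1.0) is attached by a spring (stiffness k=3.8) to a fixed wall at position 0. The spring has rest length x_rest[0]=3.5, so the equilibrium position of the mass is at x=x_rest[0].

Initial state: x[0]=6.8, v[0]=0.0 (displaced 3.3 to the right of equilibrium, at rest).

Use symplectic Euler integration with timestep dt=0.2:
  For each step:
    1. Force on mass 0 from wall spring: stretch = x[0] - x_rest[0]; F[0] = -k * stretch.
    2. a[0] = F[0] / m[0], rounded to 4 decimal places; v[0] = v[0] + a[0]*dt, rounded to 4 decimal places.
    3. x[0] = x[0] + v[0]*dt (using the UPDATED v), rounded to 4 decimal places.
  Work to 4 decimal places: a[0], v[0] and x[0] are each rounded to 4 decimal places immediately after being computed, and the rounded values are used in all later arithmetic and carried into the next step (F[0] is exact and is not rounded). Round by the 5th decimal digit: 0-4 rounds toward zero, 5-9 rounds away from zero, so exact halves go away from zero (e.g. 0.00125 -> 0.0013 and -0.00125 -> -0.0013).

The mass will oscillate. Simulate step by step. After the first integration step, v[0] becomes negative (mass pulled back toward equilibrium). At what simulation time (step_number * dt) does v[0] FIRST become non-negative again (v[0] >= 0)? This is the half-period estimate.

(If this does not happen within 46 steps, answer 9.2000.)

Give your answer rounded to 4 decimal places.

Step 0: x=[6.8000] v=[0.0000]
Step 1: x=[6.2984] v=[-2.5080]
Step 2: x=[5.3714] v=[-4.6348]
Step 3: x=[4.1600] v=[-6.0571]
Step 4: x=[2.8483] v=[-6.5587]
Step 5: x=[1.6356] v=[-6.0634]
Step 6: x=[0.7063] v=[-4.6465]
Step 7: x=[0.2016] v=[-2.5233]
Step 8: x=[0.1983] v=[-0.0165]
Step 9: x=[0.6969] v=[2.4928]
First v>=0 after going negative at step 9, time=1.8000

Answer: 1.8000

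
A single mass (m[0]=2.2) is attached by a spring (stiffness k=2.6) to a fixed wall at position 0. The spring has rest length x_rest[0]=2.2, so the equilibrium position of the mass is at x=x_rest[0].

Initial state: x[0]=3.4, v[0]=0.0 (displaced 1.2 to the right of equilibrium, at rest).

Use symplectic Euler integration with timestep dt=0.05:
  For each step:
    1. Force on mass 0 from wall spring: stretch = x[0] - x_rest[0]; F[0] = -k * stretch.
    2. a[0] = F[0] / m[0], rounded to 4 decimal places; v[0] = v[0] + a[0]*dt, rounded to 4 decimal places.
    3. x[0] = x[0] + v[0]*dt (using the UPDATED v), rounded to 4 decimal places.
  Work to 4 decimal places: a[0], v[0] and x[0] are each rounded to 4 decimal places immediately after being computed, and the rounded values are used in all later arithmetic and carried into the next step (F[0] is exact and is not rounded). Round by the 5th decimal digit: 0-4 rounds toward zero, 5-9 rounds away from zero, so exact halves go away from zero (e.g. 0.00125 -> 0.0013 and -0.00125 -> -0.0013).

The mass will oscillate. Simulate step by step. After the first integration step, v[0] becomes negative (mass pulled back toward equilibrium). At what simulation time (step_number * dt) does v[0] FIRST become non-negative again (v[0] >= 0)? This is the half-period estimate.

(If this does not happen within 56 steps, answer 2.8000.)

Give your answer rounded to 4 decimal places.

Answer: 2.8000

Derivation:
Step 0: x=[3.4000] v=[0.0000]
Step 1: x=[3.3965] v=[-0.0709]
Step 2: x=[3.3894] v=[-0.1416]
Step 3: x=[3.3788] v=[-0.2119]
Step 4: x=[3.3647] v=[-0.2816]
Step 5: x=[3.3472] v=[-0.3504]
Step 6: x=[3.3263] v=[-0.4182]
Step 7: x=[3.3021] v=[-0.4848]
Step 8: x=[3.2746] v=[-0.5499]
Step 9: x=[3.2439] v=[-0.6134]
Step 10: x=[3.2101] v=[-0.6751]
Step 11: x=[3.1734] v=[-0.7348]
Step 12: x=[3.1338] v=[-0.7923]
Step 13: x=[3.0914] v=[-0.8475]
Step 14: x=[3.0464] v=[-0.9002]
Step 15: x=[2.9989] v=[-0.9502]
Step 16: x=[2.9490] v=[-0.9974]
Step 17: x=[2.8969] v=[-1.0417]
Step 18: x=[2.8428] v=[-1.0829]
Step 19: x=[2.7868] v=[-1.1209]
Step 20: x=[2.7290] v=[-1.1556]
Step 21: x=[2.6697] v=[-1.1869]
Step 22: x=[2.6090] v=[-1.2147]
Step 23: x=[2.5471] v=[-1.2389]
Step 24: x=[2.4841] v=[-1.2594]
Step 25: x=[2.4203] v=[-1.2762]
Step 26: x=[2.3558] v=[-1.2892]
Step 27: x=[2.2909] v=[-1.2984]
Step 28: x=[2.2257] v=[-1.3038]
Step 29: x=[2.1604] v=[-1.3053]
Step 30: x=[2.0953] v=[-1.3030]
Step 31: x=[2.0305] v=[-1.2968]
Step 32: x=[1.9662] v=[-1.2868]
Step 33: x=[1.9026] v=[-1.2730]
Step 34: x=[1.8398] v=[-1.2554]
Step 35: x=[1.7781] v=[-1.2341]
Step 36: x=[1.7176] v=[-1.2092]
Step 37: x=[1.6586] v=[-1.1807]
Step 38: x=[1.6012] v=[-1.1487]
Step 39: x=[1.5455] v=[-1.1133]
Step 40: x=[1.4918] v=[-1.0746]
Step 41: x=[1.4402] v=[-1.0328]
Step 42: x=[1.3908] v=[-0.9879]
Step 43: x=[1.3438] v=[-0.9401]
Step 44: x=[1.2993] v=[-0.8895]
Step 45: x=[1.2575] v=[-0.8363]
Step 46: x=[1.2185] v=[-0.7806]
Step 47: x=[1.1824] v=[-0.7226]
Step 48: x=[1.1493] v=[-0.6625]
Step 49: x=[1.1193] v=[-0.6004]
Step 50: x=[1.0925] v=[-0.5365]
Step 51: x=[1.0689] v=[-0.4711]
Step 52: x=[1.0487] v=[-0.4043]
Step 53: x=[1.0319] v=[-0.3363]
Step 54: x=[1.0185] v=[-0.2673]
Step 55: x=[1.0086] v=[-0.1975]
Step 56: x=[1.0022] v=[-0.1271]
v[0] did not become non-negative within 56 steps; using fallback time=2.8000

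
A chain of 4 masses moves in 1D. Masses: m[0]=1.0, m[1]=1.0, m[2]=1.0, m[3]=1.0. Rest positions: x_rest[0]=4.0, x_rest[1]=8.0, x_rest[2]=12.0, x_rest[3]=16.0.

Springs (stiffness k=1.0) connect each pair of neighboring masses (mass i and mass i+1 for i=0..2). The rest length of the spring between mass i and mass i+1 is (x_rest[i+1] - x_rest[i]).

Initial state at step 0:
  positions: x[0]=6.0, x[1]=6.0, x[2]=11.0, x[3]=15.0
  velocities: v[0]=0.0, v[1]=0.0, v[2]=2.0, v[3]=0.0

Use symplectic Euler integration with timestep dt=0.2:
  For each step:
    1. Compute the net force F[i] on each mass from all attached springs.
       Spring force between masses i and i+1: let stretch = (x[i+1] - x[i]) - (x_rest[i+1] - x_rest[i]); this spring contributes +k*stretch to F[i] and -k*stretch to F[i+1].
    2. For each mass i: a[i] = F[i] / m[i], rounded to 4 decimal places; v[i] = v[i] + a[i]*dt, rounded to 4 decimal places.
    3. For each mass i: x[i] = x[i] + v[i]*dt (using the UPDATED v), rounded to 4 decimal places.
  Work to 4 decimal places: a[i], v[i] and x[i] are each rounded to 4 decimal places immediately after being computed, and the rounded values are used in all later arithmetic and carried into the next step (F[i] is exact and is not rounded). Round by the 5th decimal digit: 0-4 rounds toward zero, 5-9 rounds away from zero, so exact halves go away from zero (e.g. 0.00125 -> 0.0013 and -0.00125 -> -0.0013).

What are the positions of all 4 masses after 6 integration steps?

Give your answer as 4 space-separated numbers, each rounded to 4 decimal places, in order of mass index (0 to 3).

Answer: 3.5582 9.1809 12.2735 15.3873

Derivation:
Step 0: x=[6.0000 6.0000 11.0000 15.0000] v=[0.0000 0.0000 2.0000 0.0000]
Step 1: x=[5.8400 6.2000 11.3600 15.0000] v=[-0.8000 1.0000 1.8000 0.0000]
Step 2: x=[5.5344 6.5920 11.6592 15.0144] v=[-1.5280 1.9600 1.4960 0.0720]
Step 3: x=[5.1111 7.1444 11.8899 15.0546] v=[-2.1165 2.7619 1.1536 0.2010]
Step 4: x=[4.6091 7.8053 12.0574 15.1282] v=[-2.5098 3.3043 0.8374 0.3681]
Step 5: x=[4.0750 8.5084 12.1776 15.2390] v=[-2.6706 3.5155 0.6011 0.5539]
Step 6: x=[3.5582 9.1809 12.2735 15.3873] v=[-2.5839 3.3627 0.4795 0.7416]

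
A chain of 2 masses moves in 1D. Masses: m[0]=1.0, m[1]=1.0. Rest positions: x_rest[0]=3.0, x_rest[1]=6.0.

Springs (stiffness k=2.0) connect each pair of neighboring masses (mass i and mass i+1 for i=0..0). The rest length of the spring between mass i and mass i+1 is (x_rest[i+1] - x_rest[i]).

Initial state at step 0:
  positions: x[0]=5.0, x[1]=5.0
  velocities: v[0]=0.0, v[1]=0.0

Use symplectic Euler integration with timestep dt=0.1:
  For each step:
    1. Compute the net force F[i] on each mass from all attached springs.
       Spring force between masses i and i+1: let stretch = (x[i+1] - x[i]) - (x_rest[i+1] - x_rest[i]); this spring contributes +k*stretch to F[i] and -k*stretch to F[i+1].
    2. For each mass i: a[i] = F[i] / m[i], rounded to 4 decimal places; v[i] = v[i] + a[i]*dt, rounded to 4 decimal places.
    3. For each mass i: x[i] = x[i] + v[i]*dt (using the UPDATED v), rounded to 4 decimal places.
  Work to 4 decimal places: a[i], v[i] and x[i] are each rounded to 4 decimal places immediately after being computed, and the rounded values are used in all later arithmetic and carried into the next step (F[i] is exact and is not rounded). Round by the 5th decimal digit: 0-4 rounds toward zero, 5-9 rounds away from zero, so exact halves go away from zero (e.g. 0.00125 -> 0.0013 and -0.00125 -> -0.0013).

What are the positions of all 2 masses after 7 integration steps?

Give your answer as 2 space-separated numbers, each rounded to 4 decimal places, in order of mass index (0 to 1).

Step 0: x=[5.0000 5.0000] v=[0.0000 0.0000]
Step 1: x=[4.9400 5.0600] v=[-0.6000 0.6000]
Step 2: x=[4.8224 5.1776] v=[-1.1760 1.1760]
Step 3: x=[4.6519 5.3481] v=[-1.7050 1.7050]
Step 4: x=[4.4353 5.5647] v=[-2.1658 2.1658]
Step 5: x=[4.1813 5.8187] v=[-2.5399 2.5399]
Step 6: x=[3.9001 6.0999] v=[-2.8124 2.8124]
Step 7: x=[3.6029 6.3971] v=[-2.9724 2.9724]

Answer: 3.6029 6.3971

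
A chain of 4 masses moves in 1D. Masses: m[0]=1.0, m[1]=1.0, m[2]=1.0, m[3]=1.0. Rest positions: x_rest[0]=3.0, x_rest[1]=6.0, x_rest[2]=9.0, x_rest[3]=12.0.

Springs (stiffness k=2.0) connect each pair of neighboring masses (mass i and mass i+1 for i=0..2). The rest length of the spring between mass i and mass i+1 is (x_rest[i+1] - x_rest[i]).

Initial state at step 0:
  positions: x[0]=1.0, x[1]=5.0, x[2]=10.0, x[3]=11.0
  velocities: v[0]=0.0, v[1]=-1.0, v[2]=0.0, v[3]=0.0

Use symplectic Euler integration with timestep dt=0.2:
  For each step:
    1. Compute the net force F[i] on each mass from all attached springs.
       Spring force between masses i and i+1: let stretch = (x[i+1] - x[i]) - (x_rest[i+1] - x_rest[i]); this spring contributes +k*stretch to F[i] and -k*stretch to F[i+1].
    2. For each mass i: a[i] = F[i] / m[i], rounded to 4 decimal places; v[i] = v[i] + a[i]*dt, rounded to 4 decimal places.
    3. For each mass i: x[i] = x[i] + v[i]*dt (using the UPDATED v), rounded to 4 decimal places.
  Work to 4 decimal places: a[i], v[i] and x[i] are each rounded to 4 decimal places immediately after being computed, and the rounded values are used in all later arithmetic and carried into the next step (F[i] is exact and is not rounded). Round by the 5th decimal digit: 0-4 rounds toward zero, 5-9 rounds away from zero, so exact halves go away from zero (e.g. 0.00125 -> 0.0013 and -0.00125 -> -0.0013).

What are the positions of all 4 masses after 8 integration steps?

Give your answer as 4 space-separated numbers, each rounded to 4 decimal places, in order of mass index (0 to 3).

Step 0: x=[1.0000 5.0000 10.0000 11.0000] v=[0.0000 -1.0000 0.0000 0.0000]
Step 1: x=[1.0800 4.8800 9.6800 11.1600] v=[0.4000 -0.6000 -1.6000 0.8000]
Step 2: x=[1.2240 4.8400 9.0944 11.4416] v=[0.7200 -0.2000 -2.9280 1.4080]
Step 3: x=[1.4173 4.8511 8.3562 11.7754] v=[0.9664 0.0554 -3.6909 1.6691]
Step 4: x=[1.6453 4.8679 7.6111 12.0757] v=[1.1399 0.0839 -3.7253 1.5014]
Step 5: x=[1.8911 4.8463 7.0038 12.2588] v=[1.2289 -0.1079 -3.0367 0.9156]
Step 6: x=[2.1333 4.7609 6.6443 12.2615] v=[1.2110 -0.4270 -1.7977 0.0136]
Step 7: x=[2.3457 4.6160 6.5835 12.0548] v=[1.0620 -0.7247 -0.3042 -1.0333]
Step 8: x=[2.4997 4.4468 6.8030 11.6504] v=[0.7701 -0.8458 1.0973 -2.0218]

Answer: 2.4997 4.4468 6.8030 11.6504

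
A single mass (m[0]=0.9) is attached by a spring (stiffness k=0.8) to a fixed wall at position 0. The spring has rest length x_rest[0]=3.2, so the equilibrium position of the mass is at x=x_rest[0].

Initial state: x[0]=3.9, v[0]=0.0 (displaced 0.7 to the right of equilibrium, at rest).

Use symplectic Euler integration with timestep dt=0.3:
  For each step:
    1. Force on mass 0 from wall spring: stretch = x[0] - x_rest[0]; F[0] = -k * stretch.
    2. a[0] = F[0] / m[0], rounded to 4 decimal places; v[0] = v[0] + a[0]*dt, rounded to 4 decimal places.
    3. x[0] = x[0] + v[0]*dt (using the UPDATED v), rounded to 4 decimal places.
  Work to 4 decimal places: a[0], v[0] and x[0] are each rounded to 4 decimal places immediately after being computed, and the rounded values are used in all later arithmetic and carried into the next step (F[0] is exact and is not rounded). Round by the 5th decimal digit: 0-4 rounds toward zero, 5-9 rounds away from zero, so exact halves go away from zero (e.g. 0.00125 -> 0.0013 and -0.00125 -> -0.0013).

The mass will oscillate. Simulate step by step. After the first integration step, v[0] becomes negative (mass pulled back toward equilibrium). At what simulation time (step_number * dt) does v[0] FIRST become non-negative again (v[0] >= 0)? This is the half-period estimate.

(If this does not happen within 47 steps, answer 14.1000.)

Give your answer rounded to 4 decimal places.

Step 0: x=[3.9000] v=[0.0000]
Step 1: x=[3.8440] v=[-0.1867]
Step 2: x=[3.7365] v=[-0.3584]
Step 3: x=[3.5861] v=[-0.5015]
Step 4: x=[3.4048] v=[-0.6045]
Step 5: x=[3.2071] v=[-0.6591]
Step 6: x=[3.0088] v=[-0.6610]
Step 7: x=[2.8258] v=[-0.6100]
Step 8: x=[2.6727] v=[-0.5102]
Step 9: x=[2.5618] v=[-0.3696]
Step 10: x=[2.5020] v=[-0.1994]
Step 11: x=[2.4980] v=[-0.0133]
Step 12: x=[2.5502] v=[0.1739]
First v>=0 after going negative at step 12, time=3.6000

Answer: 3.6000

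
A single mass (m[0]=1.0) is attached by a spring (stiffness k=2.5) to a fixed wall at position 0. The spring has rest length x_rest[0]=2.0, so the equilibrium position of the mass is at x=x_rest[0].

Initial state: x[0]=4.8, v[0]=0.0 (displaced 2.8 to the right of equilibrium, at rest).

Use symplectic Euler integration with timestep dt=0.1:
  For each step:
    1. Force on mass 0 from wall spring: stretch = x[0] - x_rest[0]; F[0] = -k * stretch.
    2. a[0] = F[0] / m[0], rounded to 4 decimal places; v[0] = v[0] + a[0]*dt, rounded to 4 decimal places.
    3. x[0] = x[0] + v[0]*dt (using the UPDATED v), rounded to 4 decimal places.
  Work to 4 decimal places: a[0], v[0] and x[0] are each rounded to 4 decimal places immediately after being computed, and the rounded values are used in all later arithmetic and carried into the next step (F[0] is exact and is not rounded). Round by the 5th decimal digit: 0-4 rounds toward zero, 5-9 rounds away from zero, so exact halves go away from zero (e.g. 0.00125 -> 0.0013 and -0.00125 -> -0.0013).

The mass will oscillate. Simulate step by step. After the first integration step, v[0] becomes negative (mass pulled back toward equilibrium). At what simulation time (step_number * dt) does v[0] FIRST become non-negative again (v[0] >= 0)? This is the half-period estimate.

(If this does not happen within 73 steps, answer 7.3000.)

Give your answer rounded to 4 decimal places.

Step 0: x=[4.8000] v=[0.0000]
Step 1: x=[4.7300] v=[-0.7000]
Step 2: x=[4.5918] v=[-1.3825]
Step 3: x=[4.3888] v=[-2.0305]
Step 4: x=[4.1260] v=[-2.6277]
Step 5: x=[3.8101] v=[-3.1592]
Step 6: x=[3.4489] v=[-3.6117]
Step 7: x=[3.0515] v=[-3.9739]
Step 8: x=[2.6278] v=[-4.2368]
Step 9: x=[2.1884] v=[-4.3938]
Step 10: x=[1.7443] v=[-4.4409]
Step 11: x=[1.3066] v=[-4.3770]
Step 12: x=[0.8862] v=[-4.2037]
Step 13: x=[0.4937] v=[-3.9253]
Step 14: x=[0.1388] v=[-3.5487]
Step 15: x=[-0.1695] v=[-3.0834]
Step 16: x=[-0.4236] v=[-2.5410]
Step 17: x=[-0.6171] v=[-1.9351]
Step 18: x=[-0.7452] v=[-1.2808]
Step 19: x=[-0.8047] v=[-0.5945]
Step 20: x=[-0.7940] v=[0.1067]
First v>=0 after going negative at step 20, time=2.0000

Answer: 2.0000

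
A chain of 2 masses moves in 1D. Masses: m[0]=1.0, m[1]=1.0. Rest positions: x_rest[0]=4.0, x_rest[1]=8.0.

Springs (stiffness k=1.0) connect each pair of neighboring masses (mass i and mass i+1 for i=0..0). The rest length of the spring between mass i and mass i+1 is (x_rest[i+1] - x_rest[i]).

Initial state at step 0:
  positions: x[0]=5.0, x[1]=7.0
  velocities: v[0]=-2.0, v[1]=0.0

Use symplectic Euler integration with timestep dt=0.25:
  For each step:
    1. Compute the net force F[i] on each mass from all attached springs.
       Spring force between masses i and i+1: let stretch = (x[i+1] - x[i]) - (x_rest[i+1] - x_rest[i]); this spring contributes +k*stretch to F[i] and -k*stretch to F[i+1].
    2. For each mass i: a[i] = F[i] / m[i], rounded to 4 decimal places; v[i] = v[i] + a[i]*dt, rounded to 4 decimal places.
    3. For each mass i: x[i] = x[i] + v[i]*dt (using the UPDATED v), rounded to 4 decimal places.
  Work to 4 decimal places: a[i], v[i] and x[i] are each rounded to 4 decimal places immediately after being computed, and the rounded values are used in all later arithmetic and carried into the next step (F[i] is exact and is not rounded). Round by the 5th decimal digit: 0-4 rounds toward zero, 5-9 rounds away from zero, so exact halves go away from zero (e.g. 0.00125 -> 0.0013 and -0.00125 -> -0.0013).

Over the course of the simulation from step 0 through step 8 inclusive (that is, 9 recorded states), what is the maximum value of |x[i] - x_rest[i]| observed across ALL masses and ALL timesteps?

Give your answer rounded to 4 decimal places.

Step 0: x=[5.0000 7.0000] v=[-2.0000 0.0000]
Step 1: x=[4.3750 7.1250] v=[-2.5000 0.5000]
Step 2: x=[3.6719 7.3281] v=[-2.8125 0.8125]
Step 3: x=[2.9473 7.5527] v=[-2.8985 0.8985]
Step 4: x=[2.2605 7.7395] v=[-2.7472 0.7472]
Step 5: x=[1.6661 7.8339] v=[-2.3775 0.3775]
Step 6: x=[1.2072 7.7928] v=[-1.8356 -0.1645]
Step 7: x=[0.9099 7.5901] v=[-1.1892 -0.8109]
Step 8: x=[0.7801 7.2199] v=[-0.5192 -1.4810]
Max displacement = 3.2199

Answer: 3.2199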